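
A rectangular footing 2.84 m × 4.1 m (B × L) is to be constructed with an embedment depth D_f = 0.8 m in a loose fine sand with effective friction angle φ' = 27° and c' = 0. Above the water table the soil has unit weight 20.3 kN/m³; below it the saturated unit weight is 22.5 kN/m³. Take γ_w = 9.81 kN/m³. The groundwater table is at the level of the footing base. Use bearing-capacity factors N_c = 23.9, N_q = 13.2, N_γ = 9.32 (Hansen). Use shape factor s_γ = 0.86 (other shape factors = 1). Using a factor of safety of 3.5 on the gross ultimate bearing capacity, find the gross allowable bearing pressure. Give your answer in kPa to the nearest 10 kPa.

Overburden at base level: q = 20.3 × 0.8 = 16.24 kPa.
Below the base the soil is submerged, so the ½γBN_γ term uses γ' = 22.5 − 9.81 = 12.69 kN/m³.
Surcharge term q·N_q = 16.24 × 13.2 = 214.37 kPa; self-weight term 0.5·γ·B·N_γ·s_γ = 0.5 × 12.69 × 2.84 × 9.32 × 0.86 = 144.43 kPa.
q_ult = 214.37 + 144.43 = 358.8 kPa.
q_all = 358.8 / 3.5 = 102.51 kPa.

q_all ≈ 100 kPa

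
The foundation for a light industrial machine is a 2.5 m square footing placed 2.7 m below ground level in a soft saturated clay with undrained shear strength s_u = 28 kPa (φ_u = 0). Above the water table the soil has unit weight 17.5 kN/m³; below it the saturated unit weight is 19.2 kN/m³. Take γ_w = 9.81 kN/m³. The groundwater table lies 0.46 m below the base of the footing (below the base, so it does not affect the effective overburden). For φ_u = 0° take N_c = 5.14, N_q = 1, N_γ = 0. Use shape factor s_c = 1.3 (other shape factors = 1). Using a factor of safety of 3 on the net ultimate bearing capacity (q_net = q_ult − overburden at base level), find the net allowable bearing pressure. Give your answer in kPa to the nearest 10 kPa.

q = γ·D_f = 17.5 × 2.7 = 47.25 kPa.
c·N_c·s_c = 28 × 5.14 × 1.3 = 187.1 kPa
q·N_q = 47.25 × 1 = 47.25 kPa
q_ult = 187.1 + 47.25 = 234.35 kPa.
q_net = 234.35 − 47.25 = 187.1 kPa.
q_all(net) = 187.1 / 3 = 62.365 kPa.

q_all(net) ≈ 60 kPa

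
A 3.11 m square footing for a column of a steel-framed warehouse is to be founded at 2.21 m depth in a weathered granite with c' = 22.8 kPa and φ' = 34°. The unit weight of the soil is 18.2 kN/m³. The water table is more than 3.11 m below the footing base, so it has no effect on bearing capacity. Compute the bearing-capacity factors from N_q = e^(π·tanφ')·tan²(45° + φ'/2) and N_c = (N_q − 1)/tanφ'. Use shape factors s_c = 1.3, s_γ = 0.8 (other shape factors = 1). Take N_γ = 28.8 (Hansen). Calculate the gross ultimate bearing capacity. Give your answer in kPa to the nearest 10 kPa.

q_ult ≈ 3090 kPa

tan34° = 0.6745, so N_q = e^(π×0.6745)·tan²(62°) = 8.323 × 3.537 = 29.44.
N_c = (29.44 − 1)/tan34° = 42.16.
Overburden at base level: q = 18.2 × 2.21 = 40.222 kPa.
Cohesion term c·N_c·s_c = 22.8 × 42.164 × 1.3 = 1249.7 kPa; surcharge term q·N_q = 40.222 × 29.44 = 1184.1 kPa; self-weight term 0.5·γ·B·N_γ·s_γ = 0.5 × 18.2 × 3.11 × 28.8 × 0.8 = 652.06 kPa.
q_ult = 1249.7 + 1184.1 + 652.06 = 3085.9 kPa.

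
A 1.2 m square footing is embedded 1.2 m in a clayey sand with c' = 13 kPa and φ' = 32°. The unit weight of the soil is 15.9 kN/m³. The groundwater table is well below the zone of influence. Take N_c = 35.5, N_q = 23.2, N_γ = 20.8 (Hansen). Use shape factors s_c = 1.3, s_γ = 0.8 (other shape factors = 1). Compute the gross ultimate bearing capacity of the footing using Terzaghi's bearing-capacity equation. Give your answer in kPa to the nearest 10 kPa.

q_ult ≈ 1200 kPa

q = γ·D_f = 15.9 × 1.2 = 19.08 kPa.
c·N_c·s_c = 13 × 35.5 × 1.3 = 599.95 kPa
q·N_q = 19.08 × 23.2 = 442.66 kPa
0.5·γ·B·N_γ·s_γ = 0.5 × 15.9 × 1.2 × 20.8 × 0.8 = 158.75 kPa
q_ult = 599.95 + 442.66 + 158.75 = 1201.4 kPa.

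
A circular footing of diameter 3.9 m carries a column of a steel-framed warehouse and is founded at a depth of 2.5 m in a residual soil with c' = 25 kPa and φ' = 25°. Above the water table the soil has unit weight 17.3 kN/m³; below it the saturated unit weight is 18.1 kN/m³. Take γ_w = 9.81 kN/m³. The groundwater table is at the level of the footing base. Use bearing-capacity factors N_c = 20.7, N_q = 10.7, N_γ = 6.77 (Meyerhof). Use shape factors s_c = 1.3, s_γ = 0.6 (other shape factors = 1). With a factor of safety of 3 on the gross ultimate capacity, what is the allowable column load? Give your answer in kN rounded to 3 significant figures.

Overburden at base level: q = 17.3 × 2.5 = 43.25 kPa.
Below the base the soil is submerged, so the ½γBN_γ term uses γ' = 18.1 − 9.81 = 8.29 kN/m³.
Cohesion term c·N_c·s_c = 25 × 20.7 × 1.3 = 672.75 kPa; surcharge term q·N_q = 43.25 × 10.7 = 462.77 kPa; self-weight term 0.5·γ·B·N_γ·s_γ = 0.5 × 8.29 × 3.9 × 6.77 × 0.6 = 65.664 kPa.
q_ult = 672.75 + 462.77 + 65.664 = 1201.2 kPa.
Gross allowable pressure q_all = 1201.2 / 3 = 400.4 kPa.
Footing area = 11.9459 m², so allowable column load = 400.4 × 11.9459 = 4783.1 kN.

P_all ≈ 4780 kN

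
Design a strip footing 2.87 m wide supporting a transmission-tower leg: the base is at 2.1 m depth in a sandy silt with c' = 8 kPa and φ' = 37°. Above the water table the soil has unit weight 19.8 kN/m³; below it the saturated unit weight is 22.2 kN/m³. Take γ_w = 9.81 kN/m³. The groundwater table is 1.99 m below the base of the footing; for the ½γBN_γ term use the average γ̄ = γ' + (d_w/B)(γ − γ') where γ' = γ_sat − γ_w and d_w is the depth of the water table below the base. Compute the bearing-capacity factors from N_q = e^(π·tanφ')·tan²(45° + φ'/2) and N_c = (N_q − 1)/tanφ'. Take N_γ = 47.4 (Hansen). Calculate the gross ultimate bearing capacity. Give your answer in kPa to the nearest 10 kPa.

tan37° = 0.7536, so N_q = e^(π×0.7536)·tan²(63.5°) = 10.669 × 4.023 = 42.92.
N_c = (42.92 − 1)/tan37° = 55.63.
Overburden at base level: q = 19.8 × 2.1 = 41.58 kPa.
The water table is 1.99 m below the base (< B = 2.87 m), so the ½γBN_γ term uses γ̄ = γ' + (d_w/B)(γ − γ') = 12.39 + (1.99/2.87)(19.8 − 12.39) = 17.528 kN/m³.
Cohesion term c·N_c = 8 × 55.63 = 445.04 kPa; surcharge term q·N_q = 41.58 × 42.92 = 1784.6 kPa; self-weight term 0.5·γ·B·N_γ = 0.5 × 17.528 × 2.87 × 47.4 = 1192.2 kPa.
q_ult = 445.04 + 1784.6 + 1192.2 = 3421.9 kPa.

q_ult ≈ 3420 kPa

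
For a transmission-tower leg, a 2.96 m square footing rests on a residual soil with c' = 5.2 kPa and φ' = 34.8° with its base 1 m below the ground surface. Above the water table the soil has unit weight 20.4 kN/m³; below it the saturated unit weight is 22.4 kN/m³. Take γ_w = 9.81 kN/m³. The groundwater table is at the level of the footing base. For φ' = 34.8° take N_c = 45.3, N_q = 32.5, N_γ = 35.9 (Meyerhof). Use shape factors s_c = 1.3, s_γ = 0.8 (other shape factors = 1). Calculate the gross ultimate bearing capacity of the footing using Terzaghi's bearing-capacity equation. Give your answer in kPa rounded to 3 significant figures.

q_ult ≈ 1500 kPa

Effective surcharge at the founding depth q = γ·D_f = 20.4 × 1 = 20.4 kPa.
The water table coincides with the base, so in the self-weight term γ → γ' = 12.59 kN/m³.
q_ult = c·N_c·s_c + q·N_q + 0.5·γ·B·N_γ·s_γ
     = 5.2 × 45.3 × 1.3 + 20.4 × 32.5 + 0.5 × 12.59 × 2.96 × 35.9 × 0.8
     = 306.23 + 663 + 535.15 = 1504.4 kPa.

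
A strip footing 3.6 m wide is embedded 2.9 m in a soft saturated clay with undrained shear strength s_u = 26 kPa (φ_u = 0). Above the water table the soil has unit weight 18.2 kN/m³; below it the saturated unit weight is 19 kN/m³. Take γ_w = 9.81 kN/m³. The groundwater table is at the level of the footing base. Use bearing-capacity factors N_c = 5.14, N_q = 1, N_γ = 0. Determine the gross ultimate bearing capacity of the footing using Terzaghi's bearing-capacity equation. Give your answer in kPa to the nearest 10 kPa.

q = γ·D_f = 18.2 × 2.9 = 52.78 kPa.
c·N_c = 26 × 5.14 = 133.64 kPa
q·N_q = 52.78 × 1 = 52.78 kPa
q_ult = 133.64 + 52.78 = 186.42 kPa.

q_ult ≈ 190 kPa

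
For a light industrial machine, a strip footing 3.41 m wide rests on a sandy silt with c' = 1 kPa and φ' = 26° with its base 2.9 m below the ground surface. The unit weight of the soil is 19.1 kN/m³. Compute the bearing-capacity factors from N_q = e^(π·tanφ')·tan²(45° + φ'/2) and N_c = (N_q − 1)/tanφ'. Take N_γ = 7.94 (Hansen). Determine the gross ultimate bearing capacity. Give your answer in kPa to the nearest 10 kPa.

tan26° = 0.4877, so N_q = e^(π×0.4877)·tan²(58°) = 4.629 × 2.561 = 11.85.
N_c = (11.85 − 1)/tan26° = 22.25.
Effective surcharge at the founding depth q = γ·D_f = 19.1 × 2.9 = 55.39 kPa.
q_ult = c·N_c + q·N_q + 0.5·γ·B·N_γ
     = 1 × 22.254 + 55.39 × 11.854 + 0.5 × 19.1 × 3.41 × 7.94
     = 22.254 + 656.6 + 258.57 = 937.43 kPa.

q_ult ≈ 940 kPa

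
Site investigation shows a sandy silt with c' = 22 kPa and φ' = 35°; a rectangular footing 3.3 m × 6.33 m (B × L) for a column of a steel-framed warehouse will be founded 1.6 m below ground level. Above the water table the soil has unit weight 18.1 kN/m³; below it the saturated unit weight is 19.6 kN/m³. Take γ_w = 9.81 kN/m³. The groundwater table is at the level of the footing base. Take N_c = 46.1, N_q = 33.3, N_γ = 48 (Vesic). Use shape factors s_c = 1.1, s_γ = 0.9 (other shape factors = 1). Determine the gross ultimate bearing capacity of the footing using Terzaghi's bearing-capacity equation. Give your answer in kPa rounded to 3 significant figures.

q_ult ≈ 2780 kPa

Overburden at base level: q = 18.1 × 1.6 = 28.96 kPa.
Below the base the soil is submerged, so the ½γBN_γ term uses γ' = 19.6 − 9.81 = 9.79 kN/m³.
Cohesion term c·N_c·s_c = 22 × 46.1 × 1.1 = 1115.6 kPa; surcharge term q·N_q = 28.96 × 33.3 = 964.37 kPa; self-weight term 0.5·γ·B·N_γ·s_γ = 0.5 × 9.79 × 3.3 × 48 × 0.9 = 697.83 kPa.
q_ult = 1115.6 + 964.37 + 697.83 = 2777.8 kPa.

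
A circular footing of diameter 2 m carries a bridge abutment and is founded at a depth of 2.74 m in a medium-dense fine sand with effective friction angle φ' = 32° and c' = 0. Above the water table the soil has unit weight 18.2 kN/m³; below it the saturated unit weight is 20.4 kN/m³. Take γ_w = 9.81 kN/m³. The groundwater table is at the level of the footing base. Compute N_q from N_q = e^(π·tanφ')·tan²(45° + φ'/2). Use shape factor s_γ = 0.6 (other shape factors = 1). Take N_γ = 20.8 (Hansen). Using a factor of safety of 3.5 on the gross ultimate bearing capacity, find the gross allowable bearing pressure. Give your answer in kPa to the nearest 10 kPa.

N_q = e^(π·tan32°)·tan²(61°) = 23.18.
Effective surcharge at the founding depth q = γ·D_f = 18.2 × 2.74 = 49.868 kPa.
The water table coincides with the base, so in the self-weight term γ → γ' = 10.59 kN/m³.
q_ult = q·N_q + 0.5·γ·B·N_γ·s_γ
     = 49.868 × 23.177 + 0.5 × 10.59 × 2 × 20.8 × 0.6
     = 1155.8 + 132.16 = 1287.9 kPa.
q_all = 1287.9 / 3.5 = 367.98 kPa.

q_all ≈ 370 kPa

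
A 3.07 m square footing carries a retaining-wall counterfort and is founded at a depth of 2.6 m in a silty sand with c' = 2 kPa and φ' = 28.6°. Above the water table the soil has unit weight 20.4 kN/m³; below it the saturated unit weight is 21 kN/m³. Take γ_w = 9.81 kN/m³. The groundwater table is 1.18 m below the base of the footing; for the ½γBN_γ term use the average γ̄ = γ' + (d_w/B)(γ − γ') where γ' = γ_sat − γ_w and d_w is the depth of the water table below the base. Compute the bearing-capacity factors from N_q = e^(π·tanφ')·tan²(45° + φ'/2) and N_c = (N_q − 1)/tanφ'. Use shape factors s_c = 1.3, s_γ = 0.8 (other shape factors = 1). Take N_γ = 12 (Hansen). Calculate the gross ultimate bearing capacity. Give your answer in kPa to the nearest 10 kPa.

tan28.6° = 0.5452, so N_q = e^(π×0.5452)·tan²(59.3°) = 5.545 × 2.837 = 15.73.
N_c = (15.73 − 1)/tan28.6° = 27.01.
q = γ·D_f = 20.4 × 2.6 = 53.04 kPa.
γ' = 11.19 kN/m³; averaging over the depth B below the base, γ̄ = γ' + (d_w/B)(γ − γ') = 14.73 kN/m³.
c·N_c·s_c = 2 × 27.013 × 1.3 = 70.233 kPa
q·N_q = 53.04 × 15.728 = 834.2 kPa
0.5·γ·B·N_γ·s_γ = 0.5 × 14.73 × 3.07 × 12 × 0.8 = 217.06 kPa
q_ult = 70.233 + 834.2 + 217.06 = 1121.5 kPa.

q_ult ≈ 1120 kPa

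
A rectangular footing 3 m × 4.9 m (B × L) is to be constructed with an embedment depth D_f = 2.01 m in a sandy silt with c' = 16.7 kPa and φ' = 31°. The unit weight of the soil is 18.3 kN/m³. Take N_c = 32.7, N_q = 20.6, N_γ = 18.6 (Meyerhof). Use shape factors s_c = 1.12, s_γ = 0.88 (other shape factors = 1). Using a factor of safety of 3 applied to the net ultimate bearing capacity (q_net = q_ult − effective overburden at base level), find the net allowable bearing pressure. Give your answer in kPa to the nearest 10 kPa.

Effective surcharge at the founding depth q = γ·D_f = 18.3 × 2.01 = 36.783 kPa.
q_ult = c·N_c·s_c + q·N_q + 0.5·γ·B·N_γ·s_γ
     = 16.7 × 32.7 × 1.12 + 36.783 × 20.6 + 0.5 × 18.3 × 3 × 18.6 × 0.88
     = 611.62 + 757.73 + 449.3 = 1818.7 kPa.
Net ultimate: q_net = 1818.7 − 36.783 = 1781.9 kPa.
q_all(net) = 1781.9 / 3 = 593.96 kPa.

q_all(net) ≈ 590 kPa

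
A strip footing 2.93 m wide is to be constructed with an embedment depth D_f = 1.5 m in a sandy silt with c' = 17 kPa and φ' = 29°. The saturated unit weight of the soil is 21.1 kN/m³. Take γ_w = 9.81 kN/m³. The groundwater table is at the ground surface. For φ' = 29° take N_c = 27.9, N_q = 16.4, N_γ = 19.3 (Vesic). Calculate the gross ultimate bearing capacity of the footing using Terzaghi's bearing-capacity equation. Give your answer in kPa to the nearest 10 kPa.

q_ult ≈ 1070 kPa

Water table at ground surface, so effective unit weight γ' = 21.1 − 9.81 = 11.29 kN/m³ is used throughout; overburden q = 11.29 × 1.5 = 16.935 kPa; the same γ' applies in the ½γBN_γ term.
Cohesion term c·N_c = 17 × 27.9 = 474.3 kPa; surcharge term q·N_q = 16.935 × 16.4 = 277.73 kPa; self-weight term 0.5·γ·B·N_γ = 0.5 × 11.29 × 2.93 × 19.3 = 319.22 kPa.
q_ult = 474.3 + 277.73 + 319.22 = 1071.3 kPa.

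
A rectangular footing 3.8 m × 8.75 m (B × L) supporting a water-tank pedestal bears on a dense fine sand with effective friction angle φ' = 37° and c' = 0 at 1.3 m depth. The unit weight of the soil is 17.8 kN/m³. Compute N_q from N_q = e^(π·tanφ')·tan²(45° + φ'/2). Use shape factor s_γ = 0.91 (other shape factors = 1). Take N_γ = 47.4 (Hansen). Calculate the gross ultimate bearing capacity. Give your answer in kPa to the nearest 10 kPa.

tan37° = 0.7536, so N_q = e^(π×0.7536)·tan²(63.5°) = 10.669 × 4.023 = 42.92.
q = γ·D_f = 17.8 × 1.3 = 23.14 kPa.
q·N_q = 23.14 × 42.92 = 993.17 kPa
0.5·γ·B·N_γ·s_γ = 0.5 × 17.8 × 3.8 × 47.4 × 0.91 = 1458.8 kPa
q_ult = 993.17 + 1458.8 = 2452 kPa.

q_ult ≈ 2450 kPa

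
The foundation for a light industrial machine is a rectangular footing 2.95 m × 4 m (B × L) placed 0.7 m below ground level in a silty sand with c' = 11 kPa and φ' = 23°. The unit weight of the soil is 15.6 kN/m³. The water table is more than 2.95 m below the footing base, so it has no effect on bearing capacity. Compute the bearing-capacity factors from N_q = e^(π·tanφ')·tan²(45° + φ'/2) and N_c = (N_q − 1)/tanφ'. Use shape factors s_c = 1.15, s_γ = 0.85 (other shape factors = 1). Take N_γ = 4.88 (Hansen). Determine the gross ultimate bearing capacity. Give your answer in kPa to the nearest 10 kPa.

q_ult ≈ 420 kPa

tan23° = 0.4245, so N_q = e^(π×0.4245)·tan²(56.5°) = 3.794 × 2.283 = 8.66.
N_c = (8.66 − 1)/tan23° = 18.05.
q = γ·D_f = 15.6 × 0.7 = 10.92 kPa.
c·N_c·s_c = 11 × 18.049 × 1.15 = 228.32 kPa
q·N_q = 10.92 × 8.6612 = 94.58 kPa
0.5·γ·B·N_γ·s_γ = 0.5 × 15.6 × 2.95 × 4.88 × 0.85 = 95.445 kPa
q_ult = 228.32 + 94.58 + 95.445 = 418.34 kPa.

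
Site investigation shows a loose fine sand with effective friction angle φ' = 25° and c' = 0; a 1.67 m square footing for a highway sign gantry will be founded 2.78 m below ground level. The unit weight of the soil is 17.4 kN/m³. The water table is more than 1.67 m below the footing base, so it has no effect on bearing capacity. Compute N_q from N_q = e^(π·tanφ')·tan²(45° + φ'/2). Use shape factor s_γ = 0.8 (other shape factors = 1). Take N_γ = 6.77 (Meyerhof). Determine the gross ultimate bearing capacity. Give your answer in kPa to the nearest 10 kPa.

tan25° = 0.4663, so N_q = e^(π×0.4663)·tan²(57.5°) = 4.327 × 2.464 = 10.66.
Effective surcharge at the founding depth q = γ·D_f = 17.4 × 2.78 = 48.372 kPa.
q_ult = q·N_q + 0.5·γ·B·N_γ·s_γ
     = 48.372 × 10.662 + 0.5 × 17.4 × 1.67 × 6.77 × 0.8
     = 515.75 + 78.689 = 594.44 kPa.

q_ult ≈ 590 kPa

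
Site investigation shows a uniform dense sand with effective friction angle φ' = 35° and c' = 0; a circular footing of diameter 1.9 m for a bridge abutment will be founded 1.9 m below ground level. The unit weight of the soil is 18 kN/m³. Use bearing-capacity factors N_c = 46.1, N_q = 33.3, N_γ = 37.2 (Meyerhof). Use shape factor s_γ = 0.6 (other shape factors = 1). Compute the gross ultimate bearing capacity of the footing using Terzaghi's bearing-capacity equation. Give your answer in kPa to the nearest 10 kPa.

Overburden at base level: q = 18 × 1.9 = 34.2 kPa.
Surcharge term q·N_q = 34.2 × 33.3 = 1138.9 kPa; self-weight term 0.5·γ·B·N_γ·s_γ = 0.5 × 18 × 1.9 × 37.2 × 0.6 = 381.67 kPa.
q_ult = 1138.9 + 381.67 = 1520.5 kPa.

q_ult ≈ 1520 kPa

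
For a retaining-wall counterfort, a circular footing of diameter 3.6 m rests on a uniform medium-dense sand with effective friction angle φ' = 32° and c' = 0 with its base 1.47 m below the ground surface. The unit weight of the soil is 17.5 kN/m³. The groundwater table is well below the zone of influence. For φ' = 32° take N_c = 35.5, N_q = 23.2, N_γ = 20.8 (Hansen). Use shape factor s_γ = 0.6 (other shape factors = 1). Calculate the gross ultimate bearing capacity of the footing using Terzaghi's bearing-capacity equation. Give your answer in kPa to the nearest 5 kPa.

Overburden at base level: q = 17.5 × 1.47 = 25.725 kPa.
Surcharge term q·N_q = 25.725 × 23.2 = 596.82 kPa; self-weight term 0.5·γ·B·N_γ·s_γ = 0.5 × 17.5 × 3.6 × 20.8 × 0.6 = 393.12 kPa.
q_ult = 596.82 + 393.12 = 989.94 kPa.

q_ult ≈ 990 kPa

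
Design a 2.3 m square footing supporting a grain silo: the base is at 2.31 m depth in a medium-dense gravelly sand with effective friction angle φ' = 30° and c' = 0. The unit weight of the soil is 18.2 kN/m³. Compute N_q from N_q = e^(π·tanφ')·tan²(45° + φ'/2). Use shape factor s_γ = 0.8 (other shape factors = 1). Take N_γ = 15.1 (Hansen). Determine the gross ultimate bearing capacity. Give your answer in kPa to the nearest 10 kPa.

q_ult ≈ 1030 kPa

tan30° = 0.5774, so N_q = e^(π×0.5774)·tan²(60°) = 6.134 × 3.0 = 18.4.
q = γ·D_f = 18.2 × 2.31 = 42.042 kPa.
q·N_q = 42.042 × 18.401 = 773.62 kPa
0.5·γ·B·N_γ·s_γ = 0.5 × 18.2 × 2.3 × 15.1 × 0.8 = 252.83 kPa
q_ult = 773.62 + 252.83 = 1026.5 kPa.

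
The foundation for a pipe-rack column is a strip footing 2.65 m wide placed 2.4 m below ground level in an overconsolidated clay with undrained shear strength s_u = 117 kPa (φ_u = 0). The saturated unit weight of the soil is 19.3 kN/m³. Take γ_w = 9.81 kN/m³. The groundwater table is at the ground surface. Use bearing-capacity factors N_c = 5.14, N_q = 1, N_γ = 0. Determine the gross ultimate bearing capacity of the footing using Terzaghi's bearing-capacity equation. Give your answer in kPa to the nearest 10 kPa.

q_ult ≈ 620 kPa

With the water table at the surface the whole profile is submerged: γ' = 19.3 − 9.81 = 9.49 kN/m³, so q = γ'·D_f = 22.776 kPa.
q_ult = c·N_c + q·N_q
     = 117 × 5.14 + 22.776 × 1
     = 601.38 + 22.776 = 624.16 kPa.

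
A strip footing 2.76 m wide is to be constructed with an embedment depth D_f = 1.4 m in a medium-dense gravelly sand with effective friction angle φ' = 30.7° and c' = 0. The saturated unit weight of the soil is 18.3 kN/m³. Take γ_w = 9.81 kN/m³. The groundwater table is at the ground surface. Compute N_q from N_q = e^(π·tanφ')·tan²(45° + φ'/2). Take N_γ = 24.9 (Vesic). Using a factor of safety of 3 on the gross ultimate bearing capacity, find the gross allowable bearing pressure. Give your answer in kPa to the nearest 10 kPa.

q_all ≈ 180 kPa

N_q = e^(π·tan30.7°)·tan²(60.35°) = 19.93.
Water table at ground surface, so effective unit weight γ' = 18.3 − 9.81 = 8.49 kN/m³ is used throughout; overburden q = 8.49 × 1.4 = 11.886 kPa; the same γ' applies in the ½γBN_γ term.
Surcharge term q·N_q = 11.886 × 19.931 = 236.9 kPa; self-weight term 0.5·γ·B·N_γ = 0.5 × 8.49 × 2.76 × 24.9 = 291.73 kPa.
q_ult = 236.9 + 291.73 = 528.63 kPa.
q_all = 528.63 / 3 = 176.21 kPa.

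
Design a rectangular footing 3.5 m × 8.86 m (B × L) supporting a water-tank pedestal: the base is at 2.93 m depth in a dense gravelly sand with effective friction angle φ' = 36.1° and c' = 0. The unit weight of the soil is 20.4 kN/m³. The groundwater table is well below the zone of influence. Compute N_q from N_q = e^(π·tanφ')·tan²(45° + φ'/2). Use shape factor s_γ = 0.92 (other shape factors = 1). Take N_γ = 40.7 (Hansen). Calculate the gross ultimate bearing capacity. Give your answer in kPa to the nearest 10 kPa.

tan36.1° = 0.7292, so N_q = e^(π×0.7292)·tan²(63.05°) = 9.884 × 3.869 = 38.24.
Effective surcharge at the founding depth q = γ·D_f = 20.4 × 2.93 = 59.772 kPa.
q_ult = q·N_q + 0.5·γ·B·N_γ·s_γ
     = 59.772 × 38.235 + 0.5 × 20.4 × 3.5 × 40.7 × 0.92
     = 2285.4 + 1336.8 = 3622.1 kPa.

q_ult ≈ 3620 kPa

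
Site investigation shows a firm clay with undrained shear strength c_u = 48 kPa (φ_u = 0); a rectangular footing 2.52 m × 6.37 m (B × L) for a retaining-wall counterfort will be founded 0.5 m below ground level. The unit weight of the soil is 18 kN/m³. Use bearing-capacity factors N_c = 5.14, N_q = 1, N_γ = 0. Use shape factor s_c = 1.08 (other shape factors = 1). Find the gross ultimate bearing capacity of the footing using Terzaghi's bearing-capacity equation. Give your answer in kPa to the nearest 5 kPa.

q_ult ≈ 275 kPa

Effective surcharge at the founding depth q = γ·D_f = 18 × 0.5 = 9 kPa.
q_ult = c·N_c·s_c + q·N_q
     = 48 × 5.14 × 1.08 + 9 × 1
     = 266.46 + 9 = 275.46 kPa.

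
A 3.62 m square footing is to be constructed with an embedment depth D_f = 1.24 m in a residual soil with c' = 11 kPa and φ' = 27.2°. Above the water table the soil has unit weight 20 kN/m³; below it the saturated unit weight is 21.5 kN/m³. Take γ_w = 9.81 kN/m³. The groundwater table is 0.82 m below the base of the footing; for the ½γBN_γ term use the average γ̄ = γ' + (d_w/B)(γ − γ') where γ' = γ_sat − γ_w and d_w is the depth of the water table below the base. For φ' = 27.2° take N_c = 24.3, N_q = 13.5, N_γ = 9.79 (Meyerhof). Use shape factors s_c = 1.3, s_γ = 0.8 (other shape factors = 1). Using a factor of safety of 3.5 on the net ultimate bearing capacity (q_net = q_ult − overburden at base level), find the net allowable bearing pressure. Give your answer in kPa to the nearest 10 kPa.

Effective surcharge at the founding depth q = γ·D_f = 20 × 1.24 = 24.8 kPa.
With d_w = 0.82 m < B, γ̄ = 11.69 + (0.82/3.62) × (20 − 11.69) = 13.572 kN/m³.
q_ult = c·N_c·s_c + q·N_q + 0.5·γ·B·N_γ·s_γ
     = 11 × 24.3 × 1.3 + 24.8 × 13.5 + 0.5 × 13.572 × 3.62 × 9.79 × 0.8
     = 347.49 + 334.8 + 192.4 = 874.69 kPa.
q_net = 874.69 − 24.8 = 849.89 kPa.
q_all(net) = 849.89 / 3.5 = 242.83 kPa.

q_all(net) ≈ 240 kPa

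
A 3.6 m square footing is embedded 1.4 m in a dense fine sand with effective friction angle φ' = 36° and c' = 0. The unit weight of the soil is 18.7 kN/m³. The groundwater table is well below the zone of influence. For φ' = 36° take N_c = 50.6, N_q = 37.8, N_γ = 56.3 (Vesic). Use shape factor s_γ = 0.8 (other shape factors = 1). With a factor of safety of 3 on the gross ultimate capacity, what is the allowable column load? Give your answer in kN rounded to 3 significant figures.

q = γ·D_f = 18.7 × 1.4 = 26.18 kPa.
q·N_q = 26.18 × 37.8 = 989.6 kPa
0.5·γ·B·N_γ·s_γ = 0.5 × 18.7 × 3.6 × 56.3 × 0.8 = 1516 kPa
q_ult = 989.6 + 1516 = 2505.7 kPa.
Gross allowable pressure q_all = 2505.7 / 3 = 835.22 kPa.
Footing area = 12.96 m², so allowable column load = 835.22 × 12.96 = 10824 kN.

P_all ≈ 10800 kN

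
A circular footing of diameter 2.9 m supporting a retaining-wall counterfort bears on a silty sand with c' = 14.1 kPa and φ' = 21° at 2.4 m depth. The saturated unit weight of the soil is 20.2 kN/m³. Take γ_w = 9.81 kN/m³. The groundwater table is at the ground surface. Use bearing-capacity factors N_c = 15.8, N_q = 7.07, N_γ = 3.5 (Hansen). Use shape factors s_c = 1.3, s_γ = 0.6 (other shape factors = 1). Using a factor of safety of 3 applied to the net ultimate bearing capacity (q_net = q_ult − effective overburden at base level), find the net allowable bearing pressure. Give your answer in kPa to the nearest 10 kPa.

Water table at ground surface, so effective unit weight γ' = 20.2 − 9.81 = 10.39 kN/m³ is used throughout; overburden q = 10.39 × 2.4 = 24.936 kPa; the same γ' applies in the ½γBN_γ term.
Cohesion term c·N_c·s_c = 14.1 × 15.8 × 1.3 = 289.61 kPa; surcharge term q·N_q = 24.936 × 7.07 = 176.3 kPa; self-weight term 0.5·γ·B·N_γ·s_γ = 0.5 × 10.39 × 2.9 × 3.5 × 0.6 = 31.638 kPa.
q_ult = 289.61 + 176.3 + 31.638 = 497.55 kPa.
Net ultimate: q_net = 497.55 − 24.936 = 472.61 kPa.
q_all(net) = 472.61 / 3 = 157.54 kPa.

q_all(net) ≈ 160 kPa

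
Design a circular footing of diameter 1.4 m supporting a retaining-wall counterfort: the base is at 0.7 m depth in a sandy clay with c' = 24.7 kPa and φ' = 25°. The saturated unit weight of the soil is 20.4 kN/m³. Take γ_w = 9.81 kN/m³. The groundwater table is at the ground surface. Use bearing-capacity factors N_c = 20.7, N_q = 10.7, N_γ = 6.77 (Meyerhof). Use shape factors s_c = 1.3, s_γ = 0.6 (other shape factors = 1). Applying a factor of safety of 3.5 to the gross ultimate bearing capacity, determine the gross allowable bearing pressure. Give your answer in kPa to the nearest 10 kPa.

Water table at ground surface, so effective unit weight γ' = 20.4 − 9.81 = 10.59 kN/m³ is used throughout; overburden q = 10.59 × 0.7 = 7.413 kPa; the same γ' applies in the ½γBN_γ term.
Cohesion term c·N_c·s_c = 24.7 × 20.7 × 1.3 = 664.68 kPa; surcharge term q·N_q = 7.413 × 10.7 = 79.319 kPa; self-weight term 0.5·γ·B·N_γ·s_γ = 0.5 × 10.59 × 1.4 × 6.77 × 0.6 = 30.112 kPa.
q_ult = 664.68 + 79.319 + 30.112 = 774.11 kPa.
q_all = q_ult / FS = 774.11 / 3.5 = 221.17 kPa.

q_all ≈ 220 kPa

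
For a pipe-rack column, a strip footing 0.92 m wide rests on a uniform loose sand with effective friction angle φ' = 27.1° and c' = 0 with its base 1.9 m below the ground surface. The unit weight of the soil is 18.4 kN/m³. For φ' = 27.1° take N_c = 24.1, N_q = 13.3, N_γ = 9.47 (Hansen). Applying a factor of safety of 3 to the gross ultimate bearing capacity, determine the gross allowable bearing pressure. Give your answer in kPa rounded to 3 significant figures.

q = γ·D_f = 18.4 × 1.9 = 34.96 kPa.
q·N_q = 34.96 × 13.3 = 464.97 kPa
0.5·γ·B·N_γ = 0.5 × 18.4 × 0.92 × 9.47 = 80.154 kPa
q_ult = 464.97 + 80.154 = 545.12 kPa.
q_all = q_ult / FS = 545.12 / 3 = 181.71 kPa.

q_all ≈ 182 kPa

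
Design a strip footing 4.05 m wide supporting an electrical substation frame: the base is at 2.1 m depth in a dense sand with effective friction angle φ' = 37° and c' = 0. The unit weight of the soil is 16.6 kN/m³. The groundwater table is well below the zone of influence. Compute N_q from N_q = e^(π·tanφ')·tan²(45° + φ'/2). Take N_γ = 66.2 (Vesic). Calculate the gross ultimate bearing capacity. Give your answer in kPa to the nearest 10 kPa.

q_ult ≈ 3720 kPa

tan37° = 0.7536, so N_q = e^(π×0.7536)·tan²(63.5°) = 10.669 × 4.023 = 42.92.
q = γ·D_f = 16.6 × 2.1 = 34.86 kPa.
q·N_q = 34.86 × 42.92 = 1496.2 kPa
0.5·γ·B·N_γ = 0.5 × 16.6 × 4.05 × 66.2 = 2225.3 kPa
q_ult = 1496.2 + 2225.3 = 3721.5 kPa.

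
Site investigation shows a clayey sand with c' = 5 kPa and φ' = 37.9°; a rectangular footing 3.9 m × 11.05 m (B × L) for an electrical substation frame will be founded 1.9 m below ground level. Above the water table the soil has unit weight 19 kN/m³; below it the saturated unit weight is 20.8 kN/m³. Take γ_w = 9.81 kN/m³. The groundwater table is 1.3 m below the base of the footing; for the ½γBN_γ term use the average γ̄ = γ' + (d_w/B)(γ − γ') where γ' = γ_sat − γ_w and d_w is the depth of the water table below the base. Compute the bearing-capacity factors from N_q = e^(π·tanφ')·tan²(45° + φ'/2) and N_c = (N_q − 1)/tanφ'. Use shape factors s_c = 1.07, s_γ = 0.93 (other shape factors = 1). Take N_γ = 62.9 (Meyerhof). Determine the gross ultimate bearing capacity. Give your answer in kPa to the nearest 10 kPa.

tan37.9° = 0.7785, so N_q = e^(π×0.7785)·tan²(63.95°) = 11.538 × 4.185 = 48.29.
N_c = (48.29 − 1)/tan37.9° = 60.75.
Overburden at base level: q = 19 × 1.9 = 36.1 kPa.
The water table is 1.3 m below the base (< B = 3.9 m), so the ½γBN_γ term uses γ̄ = γ' + (d_w/B)(γ − γ') = 10.99 + (1.3/3.9)(19 − 10.99) = 13.66 kN/m³.
Cohesion term c·N_c·s_c = 5 × 60.746 × 1.07 = 324.99 kPa; surcharge term q·N_q = 36.1 × 48.289 = 1743.2 kPa; self-weight term 0.5·γ·B·N_γ·s_γ = 0.5 × 13.66 × 3.9 × 62.9 × 0.93 = 1558.2 kPa.
q_ult = 324.99 + 1743.2 + 1558.2 = 3626.4 kPa.

q_ult ≈ 3630 kPa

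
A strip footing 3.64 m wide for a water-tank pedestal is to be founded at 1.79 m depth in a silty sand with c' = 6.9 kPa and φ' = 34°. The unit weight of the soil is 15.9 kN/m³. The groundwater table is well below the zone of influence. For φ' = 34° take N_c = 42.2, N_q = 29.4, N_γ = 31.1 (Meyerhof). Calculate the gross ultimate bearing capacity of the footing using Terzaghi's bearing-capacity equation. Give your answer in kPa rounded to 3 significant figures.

q = γ·D_f = 15.9 × 1.79 = 28.461 kPa.
c·N_c = 6.9 × 42.2 = 291.18 kPa
q·N_q = 28.461 × 29.4 = 836.75 kPa
0.5·γ·B·N_γ = 0.5 × 15.9 × 3.64 × 31.1 = 899.97 kPa
q_ult = 291.18 + 836.75 + 899.97 = 2027.9 kPa.

q_ult ≈ 2030 kPa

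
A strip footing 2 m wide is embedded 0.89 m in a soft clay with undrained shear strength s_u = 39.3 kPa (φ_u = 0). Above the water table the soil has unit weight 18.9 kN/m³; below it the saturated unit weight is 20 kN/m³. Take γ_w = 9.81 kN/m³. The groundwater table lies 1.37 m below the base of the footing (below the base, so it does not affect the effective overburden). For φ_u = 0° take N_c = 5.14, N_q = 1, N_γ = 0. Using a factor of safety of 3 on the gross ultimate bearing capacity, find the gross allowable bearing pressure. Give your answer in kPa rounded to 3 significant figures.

q_all ≈ 72.9 kPa

Effective surcharge at the founding depth q = γ·D_f = 18.9 × 0.89 = 16.821 kPa.
q_ult = c·N_c + q·N_q
     = 39.3 × 5.14 + 16.821 × 1
     = 202 + 16.821 = 218.82 kPa.
q_all = 218.82 / 3 = 72.941 kPa.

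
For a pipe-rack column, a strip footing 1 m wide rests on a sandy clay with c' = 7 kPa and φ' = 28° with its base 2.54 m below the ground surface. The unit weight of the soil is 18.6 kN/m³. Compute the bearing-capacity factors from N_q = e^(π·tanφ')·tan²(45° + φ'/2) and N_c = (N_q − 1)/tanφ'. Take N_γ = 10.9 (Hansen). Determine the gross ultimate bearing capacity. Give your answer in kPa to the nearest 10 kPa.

tan28° = 0.5317, so N_q = e^(π×0.5317)·tan²(59°) = 5.314 × 2.77 = 14.72.
N_c = (14.72 − 1)/tan28° = 25.8.
q = γ·D_f = 18.6 × 2.54 = 47.244 kPa.
c·N_c = 7 × 25.803 = 180.62 kPa
q·N_q = 47.244 × 14.72 = 695.43 kPa
0.5·γ·B·N_γ = 0.5 × 18.6 × 1 × 10.9 = 101.37 kPa
q_ult = 180.62 + 695.43 + 101.37 = 977.42 kPa.

q_ult ≈ 980 kPa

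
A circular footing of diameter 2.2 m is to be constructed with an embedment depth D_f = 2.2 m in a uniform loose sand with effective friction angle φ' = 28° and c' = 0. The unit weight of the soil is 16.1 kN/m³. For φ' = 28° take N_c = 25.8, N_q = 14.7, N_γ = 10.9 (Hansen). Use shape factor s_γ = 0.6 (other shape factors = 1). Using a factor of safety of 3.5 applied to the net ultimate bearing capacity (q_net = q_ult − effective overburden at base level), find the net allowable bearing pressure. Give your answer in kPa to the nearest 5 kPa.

q_all(net) ≈ 170 kPa

Overburden at base level: q = 16.1 × 2.2 = 35.42 kPa.
Surcharge term q·N_q = 35.42 × 14.7 = 520.67 kPa; self-weight term 0.5·γ·B·N_γ·s_γ = 0.5 × 16.1 × 2.2 × 10.9 × 0.6 = 115.82 kPa.
q_ult = 520.67 + 115.82 = 636.5 kPa.
Net ultimate: q_net = 636.5 − 35.42 = 601.08 kPa.
q_all(net) = 601.08 / 3.5 = 171.74 kPa.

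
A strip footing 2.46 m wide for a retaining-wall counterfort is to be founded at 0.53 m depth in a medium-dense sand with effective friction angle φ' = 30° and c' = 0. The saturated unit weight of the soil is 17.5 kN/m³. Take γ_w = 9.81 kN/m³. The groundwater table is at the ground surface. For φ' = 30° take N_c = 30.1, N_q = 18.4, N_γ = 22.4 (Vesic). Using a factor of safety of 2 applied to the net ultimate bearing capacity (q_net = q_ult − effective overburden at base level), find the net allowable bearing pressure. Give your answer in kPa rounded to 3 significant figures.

γ' = 17.5 − 9.81 = 7.69 kN/m³ (submerged throughout). q = 7.69 × 0.53 = 4.0757 kPa; the same γ' applies in the ½γBN_γ term.
q·N_q = 4.0757 × 18.4 = 74.993 kPa
0.5·γ·B·N_γ = 0.5 × 7.69 × 2.46 × 22.4 = 211.87 kPa
q_ult = 74.993 + 211.87 = 286.87 kPa.
Net ultimate: q_net = 286.87 − 4.0757 = 282.79 kPa.
q_all(net) = 282.79 / 2 = 141.4 kPa.

q_all(net) ≈ 141 kPa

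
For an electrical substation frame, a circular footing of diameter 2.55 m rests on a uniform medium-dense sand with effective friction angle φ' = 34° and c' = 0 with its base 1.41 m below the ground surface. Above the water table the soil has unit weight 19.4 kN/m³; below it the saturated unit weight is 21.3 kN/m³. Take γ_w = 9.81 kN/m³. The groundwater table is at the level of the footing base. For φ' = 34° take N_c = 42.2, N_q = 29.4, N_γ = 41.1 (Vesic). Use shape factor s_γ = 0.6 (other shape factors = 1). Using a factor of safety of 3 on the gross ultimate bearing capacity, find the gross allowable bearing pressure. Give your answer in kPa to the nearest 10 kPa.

Overburden at base level: q = 19.4 × 1.41 = 27.354 kPa.
Below the base the soil is submerged, so the ½γBN_γ term uses γ' = 21.3 − 9.81 = 11.49 kN/m³.
Surcharge term q·N_q = 27.354 × 29.4 = 804.21 kPa; self-weight term 0.5·γ·B·N_γ·s_γ = 0.5 × 11.49 × 2.55 × 41.1 × 0.6 = 361.26 kPa.
q_ult = 804.21 + 361.26 = 1165.5 kPa.
q_all = 1165.5 / 3 = 388.49 kPa.

q_all ≈ 390 kPa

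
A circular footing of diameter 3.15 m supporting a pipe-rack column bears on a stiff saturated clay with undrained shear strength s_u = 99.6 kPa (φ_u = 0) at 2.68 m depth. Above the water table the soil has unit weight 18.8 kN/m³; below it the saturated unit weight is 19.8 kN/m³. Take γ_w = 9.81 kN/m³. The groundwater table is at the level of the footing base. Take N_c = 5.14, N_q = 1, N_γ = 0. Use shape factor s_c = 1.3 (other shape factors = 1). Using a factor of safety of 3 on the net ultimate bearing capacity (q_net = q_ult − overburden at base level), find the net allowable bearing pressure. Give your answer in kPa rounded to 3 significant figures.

Overburden at base level: q = 18.8 × 2.68 = 50.384 kPa.
Cohesion term c·N_c·s_c = 99.6 × 5.14 × 1.3 = 665.53 kPa; surcharge term q·N_q = 50.384 × 1 = 50.384 kPa.
q_ult = 665.53 + 50.384 = 715.91 kPa.
q_net = 715.91 − 50.384 = 665.53 kPa.
q_all(net) = 665.53 / 3 = 221.84 kPa.

q_all(net) ≈ 222 kPa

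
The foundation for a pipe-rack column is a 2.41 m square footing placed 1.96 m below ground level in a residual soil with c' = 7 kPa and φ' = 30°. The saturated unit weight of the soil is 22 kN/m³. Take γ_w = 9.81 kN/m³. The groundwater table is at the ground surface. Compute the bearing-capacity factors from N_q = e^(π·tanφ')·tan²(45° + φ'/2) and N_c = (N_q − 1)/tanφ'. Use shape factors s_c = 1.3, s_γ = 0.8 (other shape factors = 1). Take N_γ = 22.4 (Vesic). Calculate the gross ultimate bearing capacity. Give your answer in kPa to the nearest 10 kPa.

tan30° = 0.5774, so N_q = e^(π×0.5774)·tan²(60°) = 6.134 × 3.0 = 18.4.
N_c = (18.4 − 1)/tan30° = 30.14.
γ' = 22 − 9.81 = 12.19 kN/m³ (submerged throughout). q = 12.19 × 1.96 = 23.892 kPa; the same γ' applies in the ½γBN_γ term.
c·N_c·s_c = 7 × 30.14 × 1.3 = 274.27 kPa
q·N_q = 23.892 × 18.401 = 439.65 kPa
0.5·γ·B·N_γ·s_γ = 0.5 × 12.19 × 2.41 × 22.4 × 0.8 = 263.23 kPa
q_ult = 274.27 + 439.65 + 263.23 = 977.14 kPa.

q_ult ≈ 980 kPa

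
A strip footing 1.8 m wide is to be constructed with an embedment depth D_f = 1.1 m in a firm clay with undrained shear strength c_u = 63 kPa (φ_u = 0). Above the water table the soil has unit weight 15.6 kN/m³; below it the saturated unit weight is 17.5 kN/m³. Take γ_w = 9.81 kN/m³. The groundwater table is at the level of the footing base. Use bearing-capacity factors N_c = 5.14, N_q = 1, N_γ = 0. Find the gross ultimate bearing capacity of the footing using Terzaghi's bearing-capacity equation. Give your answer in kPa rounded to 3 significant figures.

q_ult ≈ 341 kPa

Effective surcharge at the founding depth q = γ·D_f = 15.6 × 1.1 = 17.16 kPa.
q_ult = c·N_c + q·N_q
     = 63 × 5.14 + 17.16 × 1
     = 323.82 + 17.16 = 340.98 kPa.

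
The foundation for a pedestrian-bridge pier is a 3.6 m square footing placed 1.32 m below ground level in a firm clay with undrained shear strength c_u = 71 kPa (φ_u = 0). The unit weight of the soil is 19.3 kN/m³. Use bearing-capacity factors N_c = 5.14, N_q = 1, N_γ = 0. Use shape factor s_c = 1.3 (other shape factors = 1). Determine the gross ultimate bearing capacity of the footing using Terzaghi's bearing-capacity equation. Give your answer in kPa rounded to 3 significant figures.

q_ult ≈ 500 kPa

Overburden at base level: q = 19.3 × 1.32 = 25.476 kPa.
Cohesion term c·N_c·s_c = 71 × 5.14 × 1.3 = 474.42 kPa; surcharge term q·N_q = 25.476 × 1 = 25.476 kPa.
q_ult = 474.42 + 25.476 = 499.9 kPa.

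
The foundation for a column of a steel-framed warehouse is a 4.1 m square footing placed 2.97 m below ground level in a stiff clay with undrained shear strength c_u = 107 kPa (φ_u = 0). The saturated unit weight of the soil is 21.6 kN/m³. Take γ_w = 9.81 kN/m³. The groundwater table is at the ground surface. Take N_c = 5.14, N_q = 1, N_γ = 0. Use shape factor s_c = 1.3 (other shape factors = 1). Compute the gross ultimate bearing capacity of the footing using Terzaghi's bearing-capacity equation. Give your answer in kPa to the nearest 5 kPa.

q_ult ≈ 750 kPa

With the water table at the surface the whole profile is submerged: γ' = 21.6 − 9.81 = 11.79 kN/m³, so q = γ'·D_f = 35.016 kPa.
q_ult = c·N_c·s_c + q·N_q
     = 107 × 5.14 × 1.3 + 35.016 × 1
     = 714.97 + 35.016 = 749.99 kPa.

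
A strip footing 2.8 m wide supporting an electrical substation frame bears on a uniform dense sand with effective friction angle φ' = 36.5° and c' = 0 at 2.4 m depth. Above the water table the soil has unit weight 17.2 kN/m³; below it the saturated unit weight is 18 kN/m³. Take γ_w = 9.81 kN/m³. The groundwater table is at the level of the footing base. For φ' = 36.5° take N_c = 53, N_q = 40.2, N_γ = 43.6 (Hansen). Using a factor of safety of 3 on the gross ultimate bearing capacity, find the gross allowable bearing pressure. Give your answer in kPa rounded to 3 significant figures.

q_all ≈ 720 kPa

q = γ·D_f = 17.2 × 2.4 = 41.28 kPa.
For the ½γBN_γ term take γ' = 18 − 9.81 = 8.19 kN/m³ (soil below base is submerged).
q·N_q = 41.28 × 40.2 = 1659.5 kPa
0.5·γ·B·N_γ = 0.5 × 8.19 × 2.8 × 43.6 = 499.92 kPa
q_ult = 1659.5 + 499.92 = 2159.4 kPa.
q_all = 2159.4 / 3 = 719.79 kPa.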